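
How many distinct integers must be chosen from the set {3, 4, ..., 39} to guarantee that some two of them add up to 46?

A set avoiding the sum 46 can contain at most one of each pair {x, 46−x}, plus the 5 elements whose complement lies outside the range or equal to its own complement.
The integers 3, …, 23 (21 of them) are such a set: any two sum to at least 3+4 = 7 and at most 22+23 = 45 < 46.
Pigeonhole: any 22nd integer completes one of the 16 pairs, so 22 choices force a sum of 46.

22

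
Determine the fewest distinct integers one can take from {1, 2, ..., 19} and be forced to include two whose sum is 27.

Group the elements by complementary pair {x, 27−x}: {8,19}, {9,18}, {10,17}, …, giving 6 two-element pairs and 7 integers whose partner 27−x falls outside [1,19].
By pigeonhole, treating each of those 13 groups as a pigeonhole, one can pick one integer per group — 13 integers — with no two summing to 27.
The 14th integer lands in an occupied pair, forcing a sum of 27.

14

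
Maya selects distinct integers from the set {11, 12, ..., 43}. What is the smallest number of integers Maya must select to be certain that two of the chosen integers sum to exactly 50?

Two chosen integers sum to 50 exactly when both halves of some pair {x, 50−x} with 11 ≤ x ≤ 50−x ≤ 39 are chosen — 14 such pairs.
The remaining 5 elements (those with no distinct partner in range) can never complete a 50-sum, so the worst case takes all of them and one from each pair: 5 + 14 = 19.
The 20th integer has to be the second member of some pair, so 19 + 1 = 20.

20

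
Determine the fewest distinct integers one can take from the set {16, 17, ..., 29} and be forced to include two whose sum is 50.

Two chosen integers sum to 50 exactly when both halves of some pair {x, 50−x} with 21 ≤ x ≤ 50−x ≤ 29 are chosen — 4 such pairs.
The remaining 6 elements (those with no distinct partner in range) can never complete a 50-sum, so the worst case takes all of them and one from each pair: 6 + 4 = 10.
The 11th integer has to be the second member of some pair, so 10 + 1 = 11.

11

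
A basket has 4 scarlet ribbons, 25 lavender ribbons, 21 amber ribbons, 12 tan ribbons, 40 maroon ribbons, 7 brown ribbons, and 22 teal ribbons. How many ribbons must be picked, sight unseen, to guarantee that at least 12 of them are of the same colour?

67

An adversary could hand out at most 11 ribbons per colour (scarlet, brown run out sooner): 4 + 11 + 11 + 11 + 11 + 7 + 11 = 66 ribbons and still no colour has 12.
One more ribbon lands in a colour already at 11, so 67 draws are enough and 66 are not.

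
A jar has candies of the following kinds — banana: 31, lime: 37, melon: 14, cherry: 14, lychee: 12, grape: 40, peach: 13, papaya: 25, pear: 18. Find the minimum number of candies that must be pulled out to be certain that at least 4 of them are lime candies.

171

In the worst case for collecting lime candies, every non-lime candy comes out first.
There are 31 + 14 + 14 + 12 + 40 + 13 + 25 + 18 = 167 non-lime candies altogether.
After those, each further candy must be lime, so 167 + 4 = 171 draws guarantee 4 lime candies.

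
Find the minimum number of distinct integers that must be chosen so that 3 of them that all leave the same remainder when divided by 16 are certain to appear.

33

By pigeonhole, the 16 residue classes mod 16 are the pigeonholes.
With 32 integers one could put 2 in each residue class and have no class reach 3.
The 33rd integer pushes some class to 3, so 16·2 + 1 = 33.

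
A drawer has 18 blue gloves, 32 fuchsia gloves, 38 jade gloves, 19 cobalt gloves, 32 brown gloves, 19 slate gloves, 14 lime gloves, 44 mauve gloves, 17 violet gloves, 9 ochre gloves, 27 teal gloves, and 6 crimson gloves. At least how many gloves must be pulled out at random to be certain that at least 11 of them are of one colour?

An adversary could hand out at most 10 gloves per colour (ochre, crimson run out sooner): 10 + 10 + 10 + 10 + 10 + 10 + 10 + 10 + 10 + 9 + 10 + 6 = 115 gloves and still no colour has 11.
By the pigeonhole principle, one more glove lands in a colour already at 10, so 116 draws are enough and 115 are not.

116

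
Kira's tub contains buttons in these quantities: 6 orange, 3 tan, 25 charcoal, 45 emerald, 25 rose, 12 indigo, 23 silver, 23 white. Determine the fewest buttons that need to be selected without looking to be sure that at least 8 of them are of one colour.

The 8 colours are the holes; the buttons drawn are the pigeons.
To avoid 8 of any one colour, the worst case takes at most 7 of each colour, or every button of a colour that has fewer than 7.
That gives 6 + 3 + 7 + 7 + 7 + 7 + 7 + 7 = 51 buttons with no colour reaching 8.
The next button forces some colour to 8, so 51 + 1 = 52.

52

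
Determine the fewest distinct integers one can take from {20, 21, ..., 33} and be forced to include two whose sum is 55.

9

Group the elements by complementary pair {x, 55−x}: {22,33}, {23,32}, {24,31}, …, giving 6 two-element pairs and 2 integers whose partner 55−x falls outside [20,33].
Treating each of those 8 groups as a pigeonhole, one can pick one integer per group — 8 integers — with no two summing to 55.
The 9th integer lands in an occupied pair, forcing a sum of 55.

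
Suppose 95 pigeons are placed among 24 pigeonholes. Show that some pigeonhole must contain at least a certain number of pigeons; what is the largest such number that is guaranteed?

The 24 pigeonholes are the holes and the 95 pigeons are the pigeons.
If every pigeonhole held at most 3 pigeons, the total would be at most 24 × 3 = 72, which is less than 95.
So some pigeonhole holds at least ⌈95/24⌉ = 4 pigeons.

4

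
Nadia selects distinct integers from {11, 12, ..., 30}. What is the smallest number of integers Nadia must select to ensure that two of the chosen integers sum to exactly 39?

12

Group the elements by complementary pair {x, 39−x}: {11,28}, {12,27}, {13,26}, …, giving 9 two-element pairs and 2 integers whose partner 39−x falls outside [11,30].
Pigeonhole: treating each of those 11 groups as a pigeonhole, one can pick one integer per group — 11 integers — with no two summing to 39.
The 12th integer lands in an occupied pair, forcing a sum of 39.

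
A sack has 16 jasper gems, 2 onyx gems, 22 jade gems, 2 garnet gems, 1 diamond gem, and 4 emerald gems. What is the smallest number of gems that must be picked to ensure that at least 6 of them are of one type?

20

Pigeonhole: put each drawn gem into a box by type. The largest draw with every box below 6 takes min(count, 5) from each type; types with fewer than 5 contribute all they have.
Σ min(cᵢ, 5) = 5 + 2 + 5 + 2 + 1 + 4 = 19.
Draw number 19 + 1 = 20 must push one box to 6.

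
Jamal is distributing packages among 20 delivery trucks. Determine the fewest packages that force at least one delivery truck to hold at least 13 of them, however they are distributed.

With 240 packages one could put exactly 12 in each of the 20 delivery trucks, and no delivery truck would reach 13.
One more package must land in a delivery truck that already has 12, giving it 13.
So 20 × 12 + 1 = 241 packages are required.

241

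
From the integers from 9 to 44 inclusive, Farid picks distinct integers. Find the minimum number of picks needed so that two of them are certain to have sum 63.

24

A set avoiding the sum 63 can contain at most one of each pair {x, 63−x}, plus the 10 elements whose complement lies outside the range.
The integers 9, …, 31 (23 of them) are such a set: any two sum to at least 9+10 = 19 and at most 30+31 = 61 < 63.
By the pigeonhole principle, any 24th integer completes one of the 13 pairs, so 24 choices force a sum of 63.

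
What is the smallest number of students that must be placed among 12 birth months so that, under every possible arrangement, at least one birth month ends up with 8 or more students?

With 84 students one could put exactly 7 in each of the 12 birth months, and no birth month would reach 8.
By pigeonhole, one more student must land in a birth month that already has 7, giving it 8.
So 12 × 7 + 1 = 85 students are required.

85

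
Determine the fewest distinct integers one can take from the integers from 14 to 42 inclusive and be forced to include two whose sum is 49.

Group the elements by complementary pair {x, 49−x}: {14,35}, {15,34}, {16,33}, …, giving 11 two-element pairs and 7 integers whose partner 49−x falls outside [14,42].
Treating each of those 18 groups as a pigeonhole, one can pick one integer per group — 18 integers — with no two summing to 49.
The 19th integer lands in an occupied pair, forcing a sum of 49.

19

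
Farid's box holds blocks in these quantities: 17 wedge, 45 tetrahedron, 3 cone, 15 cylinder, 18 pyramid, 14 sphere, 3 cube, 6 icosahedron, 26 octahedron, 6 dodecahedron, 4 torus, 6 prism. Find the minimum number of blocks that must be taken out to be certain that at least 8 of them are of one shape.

71

By pigeonhole, put each drawn block into a box by shape. The largest draw with every box below 8 takes min(count, 7) from each shape; shapes with fewer than 7 contribute all they have.
Σ min(cᵢ, 7) = 7 + 7 + 3 + 7 + 7 + 7 + 3 + 6 + 7 + 6 + 4 + 6 = 70.
Draw number 70 + 1 = 71 must push one box to 8.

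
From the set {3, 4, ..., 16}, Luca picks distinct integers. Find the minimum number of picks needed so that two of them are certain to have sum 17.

Two chosen integers sum to 17 exactly when both halves of some pair {x, 17−x} with 3 ≤ x ≤ 17−x ≤ 14 are chosen — 6 such pairs.
The remaining 2 elements (those with no distinct partner in range) can never complete a 17-sum, so the worst case takes all of them and one from each pair: 2 + 6 = 8.
Pigeonhole: the 9th integer has to be the second member of some pair, so 8 + 1 = 9.

9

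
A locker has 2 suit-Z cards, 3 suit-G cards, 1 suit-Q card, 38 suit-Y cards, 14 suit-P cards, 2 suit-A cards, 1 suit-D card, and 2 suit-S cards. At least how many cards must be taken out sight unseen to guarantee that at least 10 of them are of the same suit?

30

The 8 suits are the holes; the cards drawn are the pigeons.
To avoid 10 of any one suit, the worst case takes at most 9 of each suit, or every card of a suit that has fewer than 9.
That gives 2 + 3 + 1 + 9 + 9 + 2 + 1 + 2 = 29 cards with no suit reaching 10.
The next card forces some suit to 10, so 29 + 1 = 30.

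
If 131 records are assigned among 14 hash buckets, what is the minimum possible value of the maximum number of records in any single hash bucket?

10

Pigeonhole: the 14 hash buckets are the holes and the 131 records are the pigeons.
If every hash bucket held at most 9 records, the total would be at most 14 × 9 = 126, which is less than 131.
So some hash bucket holds at least ⌈131/14⌉ = 10 records.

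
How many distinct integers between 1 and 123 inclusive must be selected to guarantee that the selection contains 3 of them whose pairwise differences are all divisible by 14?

Integers whose pairwise differences are multiples of 14 are exactly those sharing a remainder mod 14. By pigeonhole, the 14 residue classes mod 14 are the pigeonholes.
With 28 integers one could put 2 in each residue class and have no class reach 3.
The 29th integer pushes some class to 3, so 14·2 + 1 = 29.

29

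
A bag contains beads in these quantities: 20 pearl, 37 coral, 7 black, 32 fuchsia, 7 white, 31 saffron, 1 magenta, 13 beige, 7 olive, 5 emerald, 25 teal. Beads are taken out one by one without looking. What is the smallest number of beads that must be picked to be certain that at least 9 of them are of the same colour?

Put each drawn bead into a box by colour. The largest draw with every box below 9 takes min(count, 8) from each colour; colours with fewer than 8 contribute all they have.
Σ min(cᵢ, 8) = 8 + 8 + 7 + 8 + 7 + 8 + 1 + 8 + 7 + 5 + 8 = 75.
Draw number 75 + 1 = 76 must push one box to 9.

76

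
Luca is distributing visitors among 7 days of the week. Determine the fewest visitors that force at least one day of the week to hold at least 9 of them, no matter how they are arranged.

With 56 visitors one could put exactly 8 in each of the 7 days of the week, and no day of the week would reach 9.
By the pigeonhole principle, one more visitor must land in a day of the week that already has 8, giving it 9.
So 7 × 8 + 1 = 57 visitors are required.

57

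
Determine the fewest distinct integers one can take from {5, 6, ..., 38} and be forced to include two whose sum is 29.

Two chosen integers sum to 29 exactly when both halves of some pair {x, 29−x} with 5 ≤ x ≤ 29−x ≤ 24 are chosen — 10 such pairs.
The remaining 14 elements (those with no distinct partner in range) can never complete a 29-sum, so the worst case takes all of them and one from each pair: 14 + 10 = 24.
By the pigeonhole principle, the 25th integer has to be the second member of some pair, so 24 + 1 = 25.

25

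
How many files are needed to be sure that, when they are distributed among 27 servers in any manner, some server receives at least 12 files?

With 297 files one could put exactly 11 in each of the 27 servers, and no server would reach 12.
One more file must land in a server that already has 11, giving it 12.
So 27 × 11 + 1 = 298 files are required.

298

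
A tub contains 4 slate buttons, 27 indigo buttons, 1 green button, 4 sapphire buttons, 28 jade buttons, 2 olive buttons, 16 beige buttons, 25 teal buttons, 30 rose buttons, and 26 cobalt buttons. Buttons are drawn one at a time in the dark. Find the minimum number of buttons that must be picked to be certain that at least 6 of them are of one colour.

42

An adversary could hand out at most 5 buttons per colour (4 colours run out sooner): 4 + 5 + 1 + 4 + 5 + 2 + 5 + 5 + 5 + 5 = 41 buttons and still no colour has 6.
One more button lands in a colour already at 5, so 42 draws are enough and 41 are not.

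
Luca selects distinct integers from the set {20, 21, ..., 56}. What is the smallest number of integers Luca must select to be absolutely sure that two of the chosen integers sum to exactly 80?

Group the elements by complementary pair {x, 80−x}: {24,56}, {25,55}, {26,54}, …, giving 16 two-element pairs, the single value 40 (it cannot pair with itself since the integers are distinct), and 4 integers whose partner 80−x falls outside [20,56].
Treating each of those 21 groups as a pigeonhole, one can pick one integer per group — 21 integers — with no two summing to 80.
The 22nd integer lands in an occupied pair, forcing a sum of 80.

22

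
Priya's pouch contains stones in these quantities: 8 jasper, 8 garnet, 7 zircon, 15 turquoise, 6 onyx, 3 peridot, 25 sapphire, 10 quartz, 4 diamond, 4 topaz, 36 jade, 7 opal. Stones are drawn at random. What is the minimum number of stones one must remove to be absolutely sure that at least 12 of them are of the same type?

91

An adversary could hand out at most 11 stones per type (9 types run out sooner): 8 + 8 + 7 + 11 + 6 + 3 + 11 + 10 + 4 + 4 + 11 + 7 = 90 stones and still no type has 12.
Pigeonhole: one more stone lands in a type already at 11, so 91 draws are enough and 90 are not.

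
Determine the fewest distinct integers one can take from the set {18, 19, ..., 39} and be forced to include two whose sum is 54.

14

Two chosen integers sum to 54 exactly when both halves of some pair {x, 54−x} with 18 ≤ x ≤ 54−x ≤ 36 are chosen — 9 such pairs.
The remaining 4 elements (those with no distinct partner in range) can never complete a 54-sum, so the worst case takes all of them and one from each pair: 4 + 9 = 13.
The 14th integer has to be the second member of some pair, so 13 + 1 = 14.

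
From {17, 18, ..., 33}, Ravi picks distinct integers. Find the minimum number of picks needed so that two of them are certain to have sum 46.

12

A set avoiding the sum 46 can contain at most one of each pair {x, 46−x}, plus the 5 elements whose complement lies outside the range or equal to its own complement.
The integers 23, …, 33 (11 of them) are such a set: any two sum to at least 23+24 = 47 > 46.
By the pigeonhole principle, any 12th integer completes one of the 6 pairs, so 12 choices force a sum of 46.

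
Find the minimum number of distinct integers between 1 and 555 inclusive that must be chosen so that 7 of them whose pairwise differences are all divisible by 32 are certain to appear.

Integers whose pairwise differences are multiples of 32 are exactly those sharing a remainder mod 32. Pigeonhole: the 32 residue classes mod 32 are the pigeonholes.
With 192 integers one could put 6 in each residue class and have no class reach 7.
The 193rd integer pushes some class to 7, so 32·6 + 1 = 193.

193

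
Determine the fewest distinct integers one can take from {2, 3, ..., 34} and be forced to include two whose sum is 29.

A set avoiding the sum 29 can contain at most one of each pair {x, 29−x}, plus the 7 elements whose complement lies outside the range.
The integers 15, …, 34 (20 of them) are such a set: any two sum to at least 15+16 = 31 > 29.
Any 21st integer completes one of the 13 pairs, so 21 choices force a sum of 29.

21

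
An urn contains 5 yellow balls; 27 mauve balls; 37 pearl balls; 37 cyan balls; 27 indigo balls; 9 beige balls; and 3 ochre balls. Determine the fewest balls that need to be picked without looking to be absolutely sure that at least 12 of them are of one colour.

62

Pigeonhole: the 7 colours are the holes; the balls drawn are the pigeons.
To avoid 12 of any one colour, the worst case takes at most 11 of each colour, or every ball of a colour that has fewer than 11.
That gives 5 + 11 + 11 + 11 + 11 + 9 + 3 = 61 balls with no colour reaching 12.
The next ball forces some colour to 12, so 61 + 1 = 62.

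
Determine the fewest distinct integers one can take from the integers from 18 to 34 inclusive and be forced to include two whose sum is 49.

11

A set avoiding the sum 49 can contain at most one of each pair {x, 49−x}, plus the 3 elements whose complement lies outside the range.
The integers 25, …, 34 (10 of them) are such a set: any two sum to at least 25+26 = 51 > 49.
By the pigeonhole principle, any 11th integer completes one of the 7 pairs, so 11 choices force a sum of 49.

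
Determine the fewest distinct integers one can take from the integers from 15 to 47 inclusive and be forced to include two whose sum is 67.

Two chosen integers sum to 67 exactly when both halves of some pair {x, 67−x} with 20 ≤ x ≤ 67−x ≤ 47 are chosen — 14 such pairs.
The remaining 5 elements (those with no distinct partner in range) can never complete a 67-sum, so the worst case takes all of them and one from each pair: 5 + 14 = 19.
By pigeonhole, the 20th integer has to be the second member of some pair, so 19 + 1 = 20.

20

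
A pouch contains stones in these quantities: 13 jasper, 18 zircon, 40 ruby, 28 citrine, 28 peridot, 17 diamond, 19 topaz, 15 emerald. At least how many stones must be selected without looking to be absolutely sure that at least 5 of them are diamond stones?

In the worst case for collecting diamond stones, every non-diamond stone comes out first.
There are 13 + 18 + 40 + 28 + 28 + 19 + 15 = 161 non-diamond stones altogether.
After those, each further stone must be diamond, so 161 + 5 = 166 draws guarantee 5 diamond stones.

166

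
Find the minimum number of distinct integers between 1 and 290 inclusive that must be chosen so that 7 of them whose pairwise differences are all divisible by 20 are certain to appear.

Integers whose pairwise differences are multiples of 20 are exactly those sharing a remainder mod 20. Pigeonhole: the 20 residue classes mod 20 are the pigeonholes.
With 120 integers one could put 6 in each residue class and have no class reach 7.
The 121st integer pushes some class to 7, so 20·6 + 1 = 121.

121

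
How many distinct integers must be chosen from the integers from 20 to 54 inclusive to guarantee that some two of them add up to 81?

22

A set avoiding the sum 81 can contain at most one of each pair {x, 81−x}, plus the 7 elements whose complement lies outside the range.
The integers 20, …, 40 (21 of them) are such a set: any two sum to at least 20+21 = 41 and at most 39+40 = 79 < 81.
Any 22nd integer completes one of the 14 pairs, so 22 choices force a sum of 81.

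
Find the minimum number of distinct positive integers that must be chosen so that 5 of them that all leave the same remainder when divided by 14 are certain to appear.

The 14 residue classes mod 14 are the pigeonholes.
With 56 integers one could put 4 in each residue class and have no class reach 5.
The 57th integer pushes some class to 5, so 14·4 + 1 = 57.

57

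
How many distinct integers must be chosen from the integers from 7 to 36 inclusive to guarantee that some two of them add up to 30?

23

Group the elements by complementary pair {x, 30−x}: {7,23}, {8,22}, {9,21}, …, giving 8 two-element pairs, the single value 15 (it cannot pair with itself since the integers are distinct), and 13 integers whose partner 30−x falls outside [7,36].
By pigeonhole, treating each of those 22 groups as a pigeonhole, one can pick one integer per group — 22 integers — with no two summing to 30.
The 23rd integer lands in an occupied pair, forcing a sum of 30.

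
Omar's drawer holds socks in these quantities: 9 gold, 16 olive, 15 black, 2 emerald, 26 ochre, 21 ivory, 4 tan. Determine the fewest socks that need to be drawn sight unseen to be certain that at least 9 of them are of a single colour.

47

By the pigeonhole principle, the 7 colours are the holes; the socks drawn are the pigeons.
To avoid 9 of any one colour, the worst case takes at most 8 of each colour, or every sock of a colour that has fewer than 8.
That gives 8 + 8 + 8 + 2 + 8 + 8 + 4 = 46 socks with no colour reaching 9.
The next sock forces some colour to 9, so 46 + 1 = 47.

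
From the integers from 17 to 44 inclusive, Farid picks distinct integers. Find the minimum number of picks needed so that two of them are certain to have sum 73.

Group the elements by complementary pair {x, 73−x}: {29,44}, {30,43}, {31,42}, …, giving 8 two-element pairs and 12 integers whose partner 73−x falls outside [17,44].
Treating each of those 20 groups as a pigeonhole, one can pick one integer per group — 20 integers — with no two summing to 73.
The 21st integer lands in an occupied pair, forcing a sum of 73.

21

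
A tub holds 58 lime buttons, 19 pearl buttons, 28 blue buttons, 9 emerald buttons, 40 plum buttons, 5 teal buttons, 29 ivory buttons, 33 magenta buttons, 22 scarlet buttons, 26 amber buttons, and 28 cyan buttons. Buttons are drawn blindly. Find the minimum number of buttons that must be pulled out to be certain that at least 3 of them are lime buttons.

In the worst case for collecting lime buttons, every non-lime button comes out first.
There are 19 + 28 + 9 + 40 + 5 + 29 + 33 + 22 + 26 + 28 = 239 non-lime buttons altogether.
After those, each further button must be lime, so 239 + 3 = 242 draws guarantee 3 lime buttons.

242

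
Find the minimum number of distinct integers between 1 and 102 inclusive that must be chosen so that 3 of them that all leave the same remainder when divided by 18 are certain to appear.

37

The 18 residue classes mod 18 are the pigeonholes.
With 36 integers one could put 2 in each residue class and have no class reach 3.
The 37th integer pushes some class to 3, so 18·2 + 1 = 37.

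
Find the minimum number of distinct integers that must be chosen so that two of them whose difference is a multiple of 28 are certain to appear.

29

Integers whose pairwise differences are multiples of 28 are exactly those sharing a remainder mod 28. By pigeonhole, the 28 residue classes mod 28 are the pigeonholes.
With 28 integers one could put 1 in each residue class and have no class reach 2.
The 29th integer pushes some class to 2, so 28·1 + 1 = 29.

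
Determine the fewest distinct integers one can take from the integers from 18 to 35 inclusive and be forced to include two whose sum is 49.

12

Group the elements by complementary pair {x, 49−x}: {18,31}, {19,30}, {20,29}, …, giving 7 two-element pairs and 4 integers whose partner 49−x falls outside [18,35].
Pigeonhole: treating each of those 11 groups as a pigeonhole, one can pick one integer per group — 11 integers — with no two summing to 49.
The 12th integer lands in an occupied pair, forcing a sum of 49.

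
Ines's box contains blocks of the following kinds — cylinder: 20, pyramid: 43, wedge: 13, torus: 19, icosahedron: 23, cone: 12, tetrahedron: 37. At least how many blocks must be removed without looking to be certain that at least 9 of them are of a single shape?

An adversary could hand out at most 8 blocks per shape: 8 + 8 + 8 + 8 + 8 + 8 + 8 = 56 blocks and still no shape has 9.
Pigeonhole: one more block lands in a shape already at 8, so 57 draws are enough and 56 are not.

57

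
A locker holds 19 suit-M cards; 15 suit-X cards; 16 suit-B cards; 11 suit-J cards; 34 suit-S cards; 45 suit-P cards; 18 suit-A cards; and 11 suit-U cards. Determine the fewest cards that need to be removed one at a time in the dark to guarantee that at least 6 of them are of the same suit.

41

By pigeonhole, put each drawn card into a box by suit. The largest draw with every box below 6 takes min(count, 5) from each suit.
Σ min(cᵢ, 5) = 5 + 5 + 5 + 5 + 5 + 5 + 5 + 5 = 40.
Draw number 40 + 1 = 41 must push one box to 6.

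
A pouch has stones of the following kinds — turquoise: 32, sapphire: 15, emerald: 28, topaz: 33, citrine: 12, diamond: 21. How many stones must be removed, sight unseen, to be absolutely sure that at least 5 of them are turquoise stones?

114

In the worst case for collecting turquoise stones, every non-turquoise stone comes out first.
There are 15 + 28 + 33 + 12 + 21 = 109 non-turquoise stones altogether.
After those, each further stone must be turquoise, so 109 + 5 = 114 draws guarantee 5 turquoise stones.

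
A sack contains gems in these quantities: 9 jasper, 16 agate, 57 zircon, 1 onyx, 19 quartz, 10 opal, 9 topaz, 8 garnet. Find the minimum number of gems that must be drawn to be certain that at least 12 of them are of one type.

By pigeonhole, the 8 types are the holes; the gems drawn are the pigeons.
To avoid 12 of any one type, the worst case takes at most 11 of each type, or every gem of a type that has fewer than 11.
That gives 9 + 11 + 11 + 1 + 11 + 10 + 9 + 8 = 70 gems with no type reaching 12.
The next gem forces some type to 12, so 70 + 1 = 71.

71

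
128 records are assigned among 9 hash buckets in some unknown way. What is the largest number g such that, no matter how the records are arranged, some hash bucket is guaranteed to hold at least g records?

The 9 hash buckets are the holes and the 128 records are the pigeons.
If every hash bucket held at most 14 records, the total would be at most 9 × 14 = 126, which is less than 128.
So some hash bucket holds at least ⌈128/9⌉ = 15 records.

15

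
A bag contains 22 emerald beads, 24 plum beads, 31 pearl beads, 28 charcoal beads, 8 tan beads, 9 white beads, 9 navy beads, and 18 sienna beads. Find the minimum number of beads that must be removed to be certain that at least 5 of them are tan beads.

In the worst case for collecting tan beads, every non-tan bead comes out first.
There are 22 + 24 + 31 + 28 + 9 + 9 + 18 = 141 non-tan beads altogether.
After those, each further bead must be tan, so 141 + 5 = 146 draws guarantee 5 tan beads.

146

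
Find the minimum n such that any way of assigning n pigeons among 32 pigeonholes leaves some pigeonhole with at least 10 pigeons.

289

With 288 pigeons one could put exactly 9 in each of the 32 pigeonholes, and no pigeonhole would reach 10.
Pigeonhole: one more pigeon must land in a pigeonhole that already has 9, giving it 10.
So 32 × 9 + 1 = 289 pigeons are required.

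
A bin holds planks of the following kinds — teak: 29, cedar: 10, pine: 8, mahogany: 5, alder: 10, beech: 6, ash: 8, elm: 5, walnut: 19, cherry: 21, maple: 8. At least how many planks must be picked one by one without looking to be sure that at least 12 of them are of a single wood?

94

An adversary could hand out at most 11 planks per wood (8 woods run out sooner): 11 + 10 + 8 + 5 + 10 + 6 + 8 + 5 + 11 + 11 + 8 = 93 planks and still no wood has 12.
Pigeonhole: one more plank lands in a wood already at 11, so 94 draws are enough and 93 are not.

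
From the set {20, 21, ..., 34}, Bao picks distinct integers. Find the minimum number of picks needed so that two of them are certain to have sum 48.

12

Two chosen integers sum to 48 exactly when both halves of some pair {x, 48−x} with 20 ≤ x ≤ 48−x ≤ 28 are chosen — 4 such pairs.
The remaining 7 elements (those with no distinct partner in range) can never complete a 48-sum, so the worst case takes all of them and one from each pair: 7 + 4 = 11.
By pigeonhole, the 12th integer has to be the second member of some pair, so 11 + 1 = 12.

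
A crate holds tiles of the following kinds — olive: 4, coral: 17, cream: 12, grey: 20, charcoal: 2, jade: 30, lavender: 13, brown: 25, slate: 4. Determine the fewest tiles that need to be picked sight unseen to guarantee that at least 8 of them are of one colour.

53

Put each drawn tile into a box by colour. The largest draw with every box below 8 takes min(count, 7) from each colour; colours with fewer than 7 contribute all they have.
Σ min(cᵢ, 7) = 4 + 7 + 7 + 7 + 2 + 7 + 7 + 7 + 4 = 52.
Draw number 52 + 1 = 53 must push one box to 8.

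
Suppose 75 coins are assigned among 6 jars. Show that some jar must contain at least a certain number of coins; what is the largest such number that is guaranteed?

13

By the pigeonhole principle, the 6 jars are the holes and the 75 coins are the pigeons.
If every jar held at most 12 coins, the total would be at most 6 × 12 = 72, which is less than 75.
So some jar holds at least ⌈75/6⌉ = 13 coins.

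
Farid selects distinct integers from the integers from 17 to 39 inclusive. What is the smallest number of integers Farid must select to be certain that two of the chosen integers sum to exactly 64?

Group the elements by complementary pair {x, 64−x}: {25,39}, {26,38}, {27,37}, …, giving 7 two-element pairs, the single value 32 (it cannot pair with itself since the integers are distinct), and 8 integers whose partner 64−x falls outside [17,39].
By the pigeonhole principle, treating each of those 16 groups as a pigeonhole, one can pick one integer per group — 16 integers — with no two summing to 64.
The 17th integer lands in an occupied pair, forcing a sum of 64.

17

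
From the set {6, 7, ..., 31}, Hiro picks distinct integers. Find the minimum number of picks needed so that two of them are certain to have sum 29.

Group the elements by complementary pair {x, 29−x}: {6,23}, {7,22}, {8,21}, …, giving 9 two-element pairs and 8 integers whose partner 29−x falls outside [6,31].
Treating each of those 17 groups as a pigeonhole, one can pick one integer per group — 17 integers — with no two summing to 29.
The 18th integer lands in an occupied pair, forcing a sum of 29.

18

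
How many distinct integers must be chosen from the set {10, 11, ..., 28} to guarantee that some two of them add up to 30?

15

Group the elements by complementary pair {x, 30−x}: {10,20}, {11,19}, {12,18}, …, giving 5 two-element pairs; the single value 15 (it cannot pair with itself since the integers are distinct); and 8 integers whose partner 30−x falls outside [10,28].
By pigeonhole, treating each of those 14 groups as a pigeonhole, one can pick one integer per group — 14 integers — with no two summing to 30.
The 15th integer lands in an occupied pair, forcing a sum of 30.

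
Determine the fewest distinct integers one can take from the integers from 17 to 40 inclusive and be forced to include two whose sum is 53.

15

Two chosen integers sum to 53 exactly when both halves of some pair {x, 53−x} with 17 ≤ x ≤ 53−x ≤ 36 are chosen — 10 such pairs.
The remaining 4 elements (those with no distinct partner in range) can never complete a 53-sum, so the worst case takes all of them and one from each pair: 4 + 10 = 14.
Pigeonhole: the 15th integer has to be the second member of some pair, so 14 + 1 = 15.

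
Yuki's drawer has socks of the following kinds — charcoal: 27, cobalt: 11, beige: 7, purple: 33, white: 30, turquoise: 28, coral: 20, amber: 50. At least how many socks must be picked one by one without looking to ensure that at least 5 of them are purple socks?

In the worst case for collecting purple socks, every non-purple sock comes out first.
There are 27 + 11 + 7 + 30 + 28 + 20 + 50 = 173 non-purple socks altogether.
After those, each further sock must be purple, so 173 + 5 = 178 draws guarantee 5 purple socks.

178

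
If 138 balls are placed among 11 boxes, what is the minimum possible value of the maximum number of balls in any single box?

13

The 11 boxes are the holes and the 138 balls are the pigeons.
If every box held at most 12 balls, the total would be at most 11 × 12 = 132, which is less than 138.
So some box holds at least ⌈138/11⌉ = 13 balls.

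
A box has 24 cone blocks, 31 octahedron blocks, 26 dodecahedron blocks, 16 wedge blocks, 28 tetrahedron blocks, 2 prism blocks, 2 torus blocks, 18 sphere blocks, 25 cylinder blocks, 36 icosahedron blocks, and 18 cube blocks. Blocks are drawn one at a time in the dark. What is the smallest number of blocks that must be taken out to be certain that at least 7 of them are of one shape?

59

An adversary could hand out at most 6 blocks per shape (prism, torus run out sooner): 6 + 6 + 6 + 6 + 6 + 2 + 2 + 6 + 6 + 6 + 6 = 58 blocks and still no shape has 7.
By pigeonhole, one more block lands in a shape already at 6, so 59 draws are enough and 58 are not.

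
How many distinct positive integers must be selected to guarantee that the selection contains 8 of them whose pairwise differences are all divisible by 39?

Integers whose pairwise differences are multiples of 39 are exactly those sharing a remainder mod 39. By the pigeonhole principle, the 39 residue classes mod 39 are the pigeonholes.
With 273 integers one could put 7 in each residue class and have no class reach 8.
The 274th integer pushes some class to 8, so 39·7 + 1 = 274.

274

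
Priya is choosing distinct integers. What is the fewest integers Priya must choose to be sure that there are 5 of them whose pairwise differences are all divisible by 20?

81

Integers whose pairwise differences are multiples of 20 are exactly those sharing a remainder mod 20. Pigeonhole: the 20 residue classes mod 20 are the pigeonholes.
With 80 integers one could put 4 in each residue class and have no class reach 5.
The 81st integer pushes some class to 5, so 20·4 + 1 = 81.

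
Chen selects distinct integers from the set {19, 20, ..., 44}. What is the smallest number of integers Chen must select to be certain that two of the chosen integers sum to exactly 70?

Group the elements by complementary pair {x, 70−x}: {26,44}, {27,43}, {28,42}, …, giving 9 two-element pairs, the single value 35 (it cannot pair with itself since the integers are distinct), and 7 integers whose partner 70−x falls outside [19,44].
Treating each of those 17 groups as a pigeonhole, one can pick one integer per group — 17 integers — with no two summing to 70.
The 18th integer lands in an occupied pair, forcing a sum of 70.

18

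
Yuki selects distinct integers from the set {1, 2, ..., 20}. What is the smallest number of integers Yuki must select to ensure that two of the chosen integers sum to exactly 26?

14

Group the elements by complementary pair {x, 26−x}: {6,20}, {7,19}, {8,18}, …, giving 7 two-element pairs, the single value 13 (it cannot pair with itself since the integers are distinct), and 5 integers whose partner 26−x falls outside [1,20].
Pigeonhole: treating each of those 13 groups as a pigeonhole, one can pick one integer per group — 13 integers — with no two summing to 26.
The 14th integer lands in an occupied pair, forcing a sum of 26.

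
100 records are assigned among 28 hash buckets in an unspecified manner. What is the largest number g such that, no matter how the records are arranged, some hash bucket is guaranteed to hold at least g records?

By pigeonhole, the 28 hash buckets are the holes and the 100 records are the pigeons.
If every hash bucket held at most 3 records, the total would be at most 28 × 3 = 84, which is less than 100.
So some hash bucket holds at least ⌈100/28⌉ = 4 records.

4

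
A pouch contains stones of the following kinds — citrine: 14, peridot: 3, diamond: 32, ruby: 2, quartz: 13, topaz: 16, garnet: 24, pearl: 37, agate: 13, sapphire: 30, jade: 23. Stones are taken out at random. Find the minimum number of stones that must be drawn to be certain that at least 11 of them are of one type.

96

An adversary could hand out at most 10 stones per type (peridot, ruby run out sooner): 10 + 3 + 10 + 2 + 10 + 10 + 10 + 10 + 10 + 10 + 10 = 95 stones and still no type has 11.
By the pigeonhole principle, one more stone lands in a type already at 10, so 96 draws are enough and 95 are not.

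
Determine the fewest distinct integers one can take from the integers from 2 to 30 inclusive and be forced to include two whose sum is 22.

A set avoiding the sum 22 can contain at most one of each pair {x, 22−x}, plus the 11 elements whose complement lies outside the range or equal to its own complement.
The integers 11, …, 30 (20 of them) are such a set: any two sum to at least 11+12 = 23 > 22.
By pigeonhole, any 21st integer completes one of the 9 pairs, so 21 choices force a sum of 22.

21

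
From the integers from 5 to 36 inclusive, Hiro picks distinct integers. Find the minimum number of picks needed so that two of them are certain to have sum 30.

Two chosen integers sum to 30 exactly when both halves of some pair {x, 30−x} with 5 ≤ x ≤ 30−x ≤ 25 are chosen — 10 such pairs.
The remaining 12 elements (those with no distinct partner in range) can never complete a 30-sum, so the worst case takes all of them and one from each pair: 12 + 10 = 22.
Pigeonhole: the 23rd integer has to be the second member of some pair, so 22 + 1 = 23.

23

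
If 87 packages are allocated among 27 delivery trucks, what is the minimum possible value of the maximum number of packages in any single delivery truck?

The 27 delivery trucks are the holes and the 87 packages are the pigeons.
If every delivery truck held at most 3 packages, the total would be at most 27 × 3 = 81, which is less than 87.
So some delivery truck holds at least ⌈87/27⌉ = 4 packages.

4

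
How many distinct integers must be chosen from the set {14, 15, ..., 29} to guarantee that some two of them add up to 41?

10

A set avoiding the sum 41 can contain at most one of each pair {x, 41−x}, plus the 2 elements whose complement lies outside the range.
The integers 21, …, 29 (9 of them) are such a set: any two sum to at least 21+22 = 43 > 41.
Any 10th integer completes one of the 7 pairs, so 10 choices force a sum of 41.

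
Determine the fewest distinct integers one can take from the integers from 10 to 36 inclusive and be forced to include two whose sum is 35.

20

A set avoiding the sum 35 can contain at most one of each pair {x, 35−x}, plus the 11 elements whose complement lies outside the range.
The integers 18, …, 36 (19 of them) are such a set: any two sum to at least 18+19 = 37 > 35.
By the pigeonhole principle, any 20th integer completes one of the 8 pairs, so 20 choices force a sum of 35.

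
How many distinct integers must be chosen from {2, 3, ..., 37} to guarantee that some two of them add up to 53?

Two chosen integers sum to 53 exactly when both halves of some pair {x, 53−x} with 16 ≤ x ≤ 53−x ≤ 37 are chosen — 11 such pairs.
The remaining 14 elements (those with no distinct partner in range) can never complete a 53-sum, so the worst case takes all of them and one from each pair: 14 + 11 = 25.
The 26th integer has to be the second member of some pair, so 25 + 1 = 26.

26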